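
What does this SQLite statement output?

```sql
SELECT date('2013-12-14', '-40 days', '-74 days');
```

Going back 14 days from 2013-12-14 reaches 2013-11-30 (last day of November, 30 days).
Going back 26 days within November lands on 2013-11-04.
Applying '-74 days' to 2013-11-04: counting 74 days back gives 2013-08-22.

2013-08-22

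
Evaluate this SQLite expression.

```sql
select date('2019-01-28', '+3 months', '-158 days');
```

2018-11-21

Adding +3 months to 2019-01-28 gives 2019-04-28.
Applying '-158 days' to 2019-04-28: counting 158 days back gives 2018-11-21.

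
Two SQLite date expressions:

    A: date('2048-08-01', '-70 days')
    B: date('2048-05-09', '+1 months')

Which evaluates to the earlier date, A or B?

A

A = 2048-05-23.
B = 2048-06-09.
A is earlier.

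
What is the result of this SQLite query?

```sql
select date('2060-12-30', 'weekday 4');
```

2060-12-30

`weekday 4` advances to the next Thursday; 2060-12-30 is already a Thursday, so it stays at 2060-12-30.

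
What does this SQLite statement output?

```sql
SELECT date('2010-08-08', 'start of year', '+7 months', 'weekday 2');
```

`start of year` rewinds 2010-08-08 to 2010-01-01.
Adding +7 months to 2010-01-01 gives 2010-08-01.
`weekday 2` advances to the next Tuesday; 2010-08-01 is a Sunday, so it moves forward to 2010-08-03.

2010-08-03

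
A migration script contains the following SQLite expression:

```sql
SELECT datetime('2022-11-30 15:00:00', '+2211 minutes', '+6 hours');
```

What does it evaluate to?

2211 minutes = 36h 51m; +2211 minutes from 2022-11-30 15:00:00 is 2022-12-02 03:51:00 (crosses midnight).
+6 hours from 2022-12-02 03:51:00 is 2022-12-02 09:51:00.

2022-12-02 09:51:00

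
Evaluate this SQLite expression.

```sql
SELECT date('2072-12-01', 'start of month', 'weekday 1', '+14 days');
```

`start of month` rewinds 2072-12-01 to 2072-12-01.
`weekday 1` advances to the next Monday; 2072-12-01 is a Thursday, so it moves forward to 2072-12-05.
Advancing 14 more days within December lands on 2072-12-19.

2072-12-19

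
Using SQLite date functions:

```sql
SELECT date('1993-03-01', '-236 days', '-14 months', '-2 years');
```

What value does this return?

Applying '-236 days' to 1993-03-01: counting 236 days back gives 1992-07-08.
Adding -14 months to 1992-07-08 gives 1991-05-08.
Adding -2 years to 1991-05-08 gives 1989-05-08.

1989-05-08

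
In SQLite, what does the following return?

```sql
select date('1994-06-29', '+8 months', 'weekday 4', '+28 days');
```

1995-03-30

Adding +8 months to 1994-06-29 targets 1995-02-29. February 1995 has only 28 days, so SQLite normalizes the 1-day overflow forward to 1995-03-01.
`weekday 4` advances to the next Thursday; 1995-03-01 is a Wednesday, so it moves forward to 1995-03-02.
Advancing 28 more days within March lands on 1995-03-30.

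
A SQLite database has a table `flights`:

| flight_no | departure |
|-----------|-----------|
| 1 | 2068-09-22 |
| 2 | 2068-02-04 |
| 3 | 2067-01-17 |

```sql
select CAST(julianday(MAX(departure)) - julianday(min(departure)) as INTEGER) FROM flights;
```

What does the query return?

MIN = 2067-01-17, MAX = 2068-09-22.
14 days remain in January 2067 after the 17th (31 − 17).
Full months from February 2067 through August 2068 contribute their day counts.
Then 22 days into September 2068.
Total: 14 + 28 + 31 + 30 + 31 + 30 + 31 + 31 + 30 + 31 + 30 + 31 + 31 + 29 + 31 + 30 + 31 + 30 + 31 + 31 + 22 = 614.

614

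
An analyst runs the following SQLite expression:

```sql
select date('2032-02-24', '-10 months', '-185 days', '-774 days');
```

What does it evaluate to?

2028-09-07

Adding -10 months to 2032-02-24 gives 2031-04-24.
Applying '-185 days' to 2031-04-24: counting 185 days back gives 2030-10-21.
Applying '-774 days' to 2030-10-21: counting 774 days back gives 2028-09-07.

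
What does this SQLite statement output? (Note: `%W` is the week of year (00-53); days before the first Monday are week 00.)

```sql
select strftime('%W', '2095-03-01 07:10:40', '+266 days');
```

47

First apply '+266 days': 2095-03-01 07:10:40 → 2095-11-22 07:10:40.
2095-11-22 is a Tuesday. SQLite's %W counts Mondays since the year started; the result is 47.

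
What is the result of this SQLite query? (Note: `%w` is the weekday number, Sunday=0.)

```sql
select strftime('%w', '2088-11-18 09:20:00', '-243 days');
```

6

First apply '-243 days': 2088-11-18 09:20:00 → 2088-03-20 09:20:00.
2088-03-20 is a Saturday; with Sunday=0 that is 6.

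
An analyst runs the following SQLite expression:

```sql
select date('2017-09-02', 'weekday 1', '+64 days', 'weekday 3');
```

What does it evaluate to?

2017-11-08

`weekday 1` advances to the next Monday; 2017-09-02 is a Saturday, so it moves forward to 2017-09-04.
Applying '+64 days' to 2017-09-04: counting 64 days forward gives 2017-11-07.
`weekday 3` advances to the next Wednesday; 2017-11-07 is a Tuesday, so it moves forward to 2017-11-08.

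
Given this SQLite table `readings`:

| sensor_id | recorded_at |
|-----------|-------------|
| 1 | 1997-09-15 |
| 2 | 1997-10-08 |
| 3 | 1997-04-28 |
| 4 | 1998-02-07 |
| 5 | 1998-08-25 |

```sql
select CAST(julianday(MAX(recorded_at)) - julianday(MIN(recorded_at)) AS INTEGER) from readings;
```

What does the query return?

484

MIN = 1997-04-28, MAX = 1998-08-25.
2 days remain in April 1997 after the 28th (30 − 28).
Full months from May 1997 through July 1998 contribute their day counts.
Then 25 days into August 1998.
Total: 2 + 31 + 30 + 31 + 31 + 30 + 31 + 30 + 31 + 31 + 28 + 31 + 30 + 31 + 30 + 31 + 25 = 484.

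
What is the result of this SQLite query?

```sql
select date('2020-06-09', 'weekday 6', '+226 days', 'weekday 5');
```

2021-01-29

`weekday 6` advances to the next Saturday; 2020-06-09 is a Tuesday, so it moves forward to 2020-06-13.
Applying '+226 days' to 2020-06-13: counting 226 days forward gives 2021-01-25.
`weekday 5` advances to the next Friday; 2021-01-25 is a Monday, so it moves forward to 2021-01-29.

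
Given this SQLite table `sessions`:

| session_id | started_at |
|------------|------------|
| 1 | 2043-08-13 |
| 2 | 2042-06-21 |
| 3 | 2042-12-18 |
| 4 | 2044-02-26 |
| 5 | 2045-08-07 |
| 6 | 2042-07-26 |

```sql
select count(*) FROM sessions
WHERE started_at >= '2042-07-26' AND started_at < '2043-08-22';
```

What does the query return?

3

Rows in [2042-07-26, 2043-08-22): 2043-08-13, 2042-12-18, 2042-07-26 → 3 rows.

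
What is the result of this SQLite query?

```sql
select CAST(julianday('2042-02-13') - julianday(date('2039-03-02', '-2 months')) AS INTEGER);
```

1138

Adding -2 months to 2039-03-02 gives 2039-01-02.
29 days remain in January 2039 after the 2nd (31 − 2).
Full months from February 2039 through January 2042 contribute their day counts.
Then 13 days into February 2042.
Total: 29 + 28 + 31 + 30 + 31 + 30 + 31 + 31 + 30 + 31 + 30 + 31 + 31 + 29 + 31 + 30 + 31 + 30 + 31 + 31 + 30 + 31 + 30 + 31 + 31 + 28 + 31 + 30 + 31 + 30 + 31 + 31 + 30 + 31 + 30 + 31 + 31 + 13 = 1138.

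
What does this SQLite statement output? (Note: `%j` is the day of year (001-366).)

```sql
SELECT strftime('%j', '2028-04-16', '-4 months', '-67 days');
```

283

First apply '-4 months', '-67 days': 2028-04-16 → 2027-10-10.
Day-of-year for 2027-10-10: days since 2027-01-01 inclusive = 283, zero-padded to 283.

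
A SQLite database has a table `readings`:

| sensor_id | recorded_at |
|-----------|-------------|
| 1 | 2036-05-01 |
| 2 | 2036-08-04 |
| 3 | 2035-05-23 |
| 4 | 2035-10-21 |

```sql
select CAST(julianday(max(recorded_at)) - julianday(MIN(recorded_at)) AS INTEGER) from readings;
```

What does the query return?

439

MIN = 2035-05-23, MAX = 2036-08-04.
8 days remain in May 2035 after the 23rd (31 − 23).
Full months from June 2035 through July 2036 contribute their day counts.
Then 4 days into August 2036.
Total: 8 + 30 + 31 + 31 + 30 + 31 + 30 + 31 + 31 + 29 + 31 + 30 + 31 + 30 + 31 + 4 = 439.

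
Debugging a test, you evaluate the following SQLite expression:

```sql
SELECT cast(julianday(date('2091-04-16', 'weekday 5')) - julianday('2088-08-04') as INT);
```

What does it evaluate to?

`weekday 5` advances to the next Friday; 2091-04-16 is a Monday, so it moves forward to 2091-04-20.
27 days remain in August 2088 after the 4th (31 − 4).
Full months from September 2088 through March 2091 contribute their day counts.
Then 20 days into April 2091.
Total: 27 + 30 + 31 + 30 + 31 + 31 + 28 + 31 + 30 + 31 + 30 + 31 + 31 + 30 + 31 + 30 + 31 + 31 + 28 + 31 + 30 + 31 + 30 + 31 + 31 + 30 + 31 + 30 + 31 + 31 + 28 + 31 + 20 = 989.

989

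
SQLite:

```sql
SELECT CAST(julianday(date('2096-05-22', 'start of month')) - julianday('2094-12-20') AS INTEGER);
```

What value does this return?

498

`start of month` rewinds 2096-05-22 to 2096-05-01.
11 days remain in December 2094 after the 20th (31 − 20).
Full months from January 2095 through April 2096 contribute their day counts.
Then 1 day into May 2096.
Total: 11 + 31 + 28 + 31 + 30 + 31 + 30 + 31 + 31 + 30 + 31 + 30 + 31 + 31 + 29 + 31 + 30 + 1 = 498.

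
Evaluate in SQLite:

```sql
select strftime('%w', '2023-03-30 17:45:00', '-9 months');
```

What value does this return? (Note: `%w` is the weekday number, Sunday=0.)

4

First apply '-9 months': 2023-03-30 17:45:00 → 2022-06-30 17:45:00.
2022-06-30 is a Thursday; with Sunday=0 that is 4.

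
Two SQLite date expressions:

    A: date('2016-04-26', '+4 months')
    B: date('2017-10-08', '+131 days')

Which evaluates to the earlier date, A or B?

A = 2016-08-26.
B = 2018-02-16.
A is earlier.

A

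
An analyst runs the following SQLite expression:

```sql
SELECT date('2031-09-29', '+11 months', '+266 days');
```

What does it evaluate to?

2033-05-22

Adding +11 months to 2031-09-29 gives 2032-08-29.
Applying '+266 days' to 2032-08-29: counting 266 days forward gives 2033-05-22.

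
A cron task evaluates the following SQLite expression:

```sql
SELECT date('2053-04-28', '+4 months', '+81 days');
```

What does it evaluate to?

2053-11-17

Adding +4 months to 2053-04-28 gives 2053-08-28.
Applying '+81 days' to 2053-08-28: counting 81 days forward gives 2053-11-17.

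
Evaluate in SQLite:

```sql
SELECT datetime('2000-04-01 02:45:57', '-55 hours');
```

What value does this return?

2000-03-29 19:45:57

-55 hours from 2000-04-01 02:45:57 is 2000-03-29 19:45:57 (crosses midnight).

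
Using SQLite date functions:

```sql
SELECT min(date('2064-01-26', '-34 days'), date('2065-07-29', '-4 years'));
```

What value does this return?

date('2064-01-26', '-34 days') → 2063-12-23.
date('2065-07-29', '-4 years') → 2061-07-29.
Earlier of the two is 2061-07-29.

2061-07-29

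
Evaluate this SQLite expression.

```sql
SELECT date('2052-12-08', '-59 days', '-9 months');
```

2052-01-10

Applying '-59 days' to 2052-12-08: counting 59 days back gives 2052-10-10.
Adding -9 months to 2052-10-10 gives 2052-01-10.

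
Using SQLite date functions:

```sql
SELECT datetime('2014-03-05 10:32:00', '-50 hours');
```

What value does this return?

-50 hours from 2014-03-05 10:32:00 is 2014-03-03 08:32:00 (crosses midnight).

2014-03-03 08:32:00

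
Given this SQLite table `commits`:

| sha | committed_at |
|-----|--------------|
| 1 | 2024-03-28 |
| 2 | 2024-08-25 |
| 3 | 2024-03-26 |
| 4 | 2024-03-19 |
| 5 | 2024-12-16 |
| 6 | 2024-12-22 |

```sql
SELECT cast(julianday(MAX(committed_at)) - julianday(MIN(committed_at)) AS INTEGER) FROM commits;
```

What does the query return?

278

MIN = 2024-03-19, MAX = 2024-12-22.
12 days remain in March 2024 after the 19th (31 − 19).
Full months from April 2024 through November 2024 contribute their day counts.
Then 22 days into December 2024.
Total: 12 + 30 + 31 + 30 + 31 + 31 + 30 + 31 + 30 + 22 = 278.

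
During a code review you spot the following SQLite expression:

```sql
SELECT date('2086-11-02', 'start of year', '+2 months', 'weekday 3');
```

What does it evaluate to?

2086-03-06

`start of year` rewinds 2086-11-02 to 2086-01-01.
Adding +2 months to 2086-01-01 gives 2086-03-01.
`weekday 3` advances to the next Wednesday; 2086-03-01 is a Friday, so it moves forward to 2086-03-06.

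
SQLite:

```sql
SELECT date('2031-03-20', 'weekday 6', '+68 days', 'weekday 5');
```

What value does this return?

2031-05-30

`weekday 6` advances to the next Saturday; 2031-03-20 is a Thursday, so it moves forward to 2031-03-22.
Applying '+68 days' to 2031-03-22: counting 68 days forward gives 2031-05-29.
`weekday 5` advances to the next Friday; 2031-05-29 is a Thursday, so it moves forward to 2031-05-30.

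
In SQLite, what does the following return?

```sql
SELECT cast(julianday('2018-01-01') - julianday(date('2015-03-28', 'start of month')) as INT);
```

1037

`start of month` rewinds 2015-03-28 to 2015-03-01.
30 days remain in March 2015 after the 1st (31 − 1).
Full months from April 2015 through December 2017 contribute their day counts.
Then 1 day into January 2018.
Total: 30 + 30 + 31 + 30 + 31 + 31 + 30 + 31 + 30 + 31 + 31 + 29 + 31 + 30 + 31 + 30 + 31 + 31 + 30 + 31 + 30 + 31 + 31 + 28 + 31 + 30 + 31 + 30 + 31 + 31 + 30 + 31 + 30 + 31 + 1 = 1037.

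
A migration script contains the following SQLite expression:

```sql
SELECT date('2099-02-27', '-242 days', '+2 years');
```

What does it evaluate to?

2100-06-30

Applying '-242 days' to 2099-02-27: counting 242 days back gives 2098-06-30.
Adding +2 years to 2098-06-30 gives 2100-06-30.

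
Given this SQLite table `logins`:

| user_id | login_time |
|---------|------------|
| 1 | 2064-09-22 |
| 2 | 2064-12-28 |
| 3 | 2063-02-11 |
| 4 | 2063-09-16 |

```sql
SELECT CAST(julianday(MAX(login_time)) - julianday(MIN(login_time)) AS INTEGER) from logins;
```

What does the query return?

MIN = 2063-02-11, MAX = 2064-12-28.
17 days remain in February 2063 after the 11th (28 − 11).
Full months from March 2063 through November 2064 contribute their day counts.
Then 28 days into December 2064.
Total: 17 + 31 + 30 + 31 + 30 + 31 + 31 + 30 + 31 + 30 + 31 + 31 + 29 + 31 + 30 + 31 + 30 + 31 + 31 + 30 + 31 + 30 + 28 = 686.

686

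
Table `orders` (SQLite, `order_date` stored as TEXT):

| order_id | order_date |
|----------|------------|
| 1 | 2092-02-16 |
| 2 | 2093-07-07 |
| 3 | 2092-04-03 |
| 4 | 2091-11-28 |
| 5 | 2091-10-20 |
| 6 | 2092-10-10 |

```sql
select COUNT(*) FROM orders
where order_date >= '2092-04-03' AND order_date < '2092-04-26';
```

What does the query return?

1

Rows in [2092-04-03, 2092-04-26): 2092-04-03 → 1 row.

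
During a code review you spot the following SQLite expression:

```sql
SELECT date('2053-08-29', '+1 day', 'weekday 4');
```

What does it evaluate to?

2053-09-04

Advancing 1 more day within August lands on 2053-08-30.
`weekday 4` advances to the next Thursday; 2053-08-30 is a Saturday, so it moves forward to 2053-09-04.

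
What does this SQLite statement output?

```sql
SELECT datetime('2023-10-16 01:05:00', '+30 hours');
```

+30 hours from 2023-10-16 01:05:00 is 2023-10-17 07:05:00 (crosses midnight).

2023-10-17 07:05:00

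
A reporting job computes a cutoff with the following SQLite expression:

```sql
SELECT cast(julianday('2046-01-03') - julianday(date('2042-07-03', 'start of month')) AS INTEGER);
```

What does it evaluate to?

1282

`start of month` rewinds 2042-07-03 to 2042-07-01.
30 days remain in July 2042 after the 1st (31 − 1).
Full months from August 2042 through December 2045 contribute their day counts.
Then 3 days into January 2046.
Total: 30 + 31 + 30 + 31 + 30 + 31 + 31 + 28 + 31 + 30 + 31 + 30 + 31 + 31 + 30 + 31 + 30 + 31 + 31 + 29 + 31 + 30 + 31 + 30 + 31 + 31 + 30 + 31 + 30 + 31 + 31 + 28 + 31 + 30 + 31 + 30 + 31 + 31 + 30 + 31 + 30 + 31 + 3 = 1282.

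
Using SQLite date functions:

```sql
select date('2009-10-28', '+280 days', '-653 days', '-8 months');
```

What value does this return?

Applying '+280 days' to 2009-10-28: counting 280 days forward gives 2010-08-04.
Applying '-653 days' to 2010-08-04: counting 653 days back gives 2008-10-20.
Adding -8 months to 2008-10-20 gives 2008-02-20.

2008-02-20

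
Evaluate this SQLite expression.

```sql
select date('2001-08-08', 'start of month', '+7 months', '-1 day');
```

2002-02-28

`start of month` rewinds 2001-08-08 to 2001-08-01.
Adding +7 months to 2001-08-01 gives 2002-03-01.
Going back 1 day from 2002-03-01 reaches 2002-02-28 (last day of February, 28 days).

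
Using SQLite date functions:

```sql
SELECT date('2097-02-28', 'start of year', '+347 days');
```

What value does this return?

2097-12-14

`start of year` rewinds 2097-02-28 to 2097-01-01.
Applying '+347 days' to 2097-01-01: counting 347 days forward gives 2097-12-14.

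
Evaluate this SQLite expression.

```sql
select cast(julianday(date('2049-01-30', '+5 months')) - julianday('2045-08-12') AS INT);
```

Adding +5 months to 2049-01-30 gives 2049-06-30.
19 days remain in August 2045 after the 12th (31 − 12).
Full months from September 2045 through May 2049 contribute their day counts.
Then 30 days into June 2049.
Total: 19 + 30 + 31 + 30 + 31 + 31 + 28 + 31 + 30 + 31 + 30 + 31 + 31 + 30 + 31 + 30 + 31 + 31 + 28 + 31 + 30 + 31 + 30 + 31 + 31 + 30 + 31 + 30 + 31 + 31 + 29 + 31 + 30 + 31 + 30 + 31 + 31 + 30 + 31 + 30 + 31 + 31 + 28 + 31 + 30 + 31 + 30 = 1418.

1418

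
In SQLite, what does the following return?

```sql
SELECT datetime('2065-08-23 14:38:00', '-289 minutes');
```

289 minutes = 4h 49m; -289 minutes from 2065-08-23 14:38:00 is 2065-08-23 09:49:00.

2065-08-23 09:49:00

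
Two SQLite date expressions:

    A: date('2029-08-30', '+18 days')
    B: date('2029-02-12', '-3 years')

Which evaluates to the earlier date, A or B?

A = 2029-09-17.
B = 2026-02-12.
B is earlier.

B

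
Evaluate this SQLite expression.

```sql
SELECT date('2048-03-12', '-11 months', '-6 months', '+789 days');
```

2048-12-09

Adding -11 months to 2048-03-12 gives 2047-04-12.
Adding -6 months to 2047-04-12 gives 2046-10-12.
Applying '+789 days' to 2046-10-12: counting 789 days forward gives 2048-12-09.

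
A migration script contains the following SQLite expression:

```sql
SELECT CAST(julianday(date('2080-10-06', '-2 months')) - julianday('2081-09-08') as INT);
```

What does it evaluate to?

-398

Adding -2 months to 2080-10-06 gives 2080-08-06.
25 days remain in August 2080 after the 6th (31 − 6).
Full months from September 2080 through August 2081 contribute their day counts.
Then 8 days into September 2081.
Total: 25 + 30 + 31 + 30 + 31 + 31 + 28 + 31 + 30 + 31 + 30 + 31 + 31 + 8 = 398.
The subtraction is earlier − later, so the result is −398 → -398.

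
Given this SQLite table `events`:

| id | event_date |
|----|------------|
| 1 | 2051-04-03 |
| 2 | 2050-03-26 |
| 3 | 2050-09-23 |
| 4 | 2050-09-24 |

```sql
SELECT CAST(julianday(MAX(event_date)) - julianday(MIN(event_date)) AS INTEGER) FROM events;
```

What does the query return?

373

MIN = 2050-03-26, MAX = 2051-04-03.
5 days remain in March 2050 after the 26th (31 − 26).
Full months from April 2050 through March 2051 contribute their day counts.
Then 3 days into April 2051.
Total: 5 + 30 + 31 + 30 + 31 + 31 + 30 + 31 + 30 + 31 + 31 + 28 + 31 + 3 = 373.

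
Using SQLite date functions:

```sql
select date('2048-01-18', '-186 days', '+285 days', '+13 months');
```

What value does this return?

2049-05-26

Applying '-186 days' to 2048-01-18: counting 186 days back gives 2047-07-16.
Applying '+285 days' to 2047-07-16: counting 285 days forward gives 2048-04-26.
Adding +13 months to 2048-04-26 gives 2049-05-26.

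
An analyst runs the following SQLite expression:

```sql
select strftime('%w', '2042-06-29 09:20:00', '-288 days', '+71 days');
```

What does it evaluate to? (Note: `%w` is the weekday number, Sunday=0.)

First apply '-288 days', '+71 days': 2042-06-29 09:20:00 → 2041-11-24 09:20:00.
2041-11-24 is a Sunday; with Sunday=0 that is 0.

0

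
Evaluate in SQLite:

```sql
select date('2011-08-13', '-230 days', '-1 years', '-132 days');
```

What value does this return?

Applying '-230 days' to 2011-08-13: counting 230 days back gives 2010-12-26.
Adding -1 year to 2010-12-26 gives 2009-12-26.
Applying '-132 days' to 2009-12-26: counting 132 days back gives 2009-08-16.

2009-08-16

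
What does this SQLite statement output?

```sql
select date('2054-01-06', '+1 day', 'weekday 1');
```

2054-01-12

Advancing 1 more day within January lands on 2054-01-07.
`weekday 1` advances to the next Monday; 2054-01-07 is a Wednesday, so it moves forward to 2054-01-12.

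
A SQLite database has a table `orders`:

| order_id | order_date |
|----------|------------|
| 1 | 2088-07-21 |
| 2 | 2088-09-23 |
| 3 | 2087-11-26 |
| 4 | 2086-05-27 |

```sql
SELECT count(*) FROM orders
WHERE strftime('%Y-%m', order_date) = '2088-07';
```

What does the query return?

Rows with year-month 2088-07: 2088-07-21 → 1.

1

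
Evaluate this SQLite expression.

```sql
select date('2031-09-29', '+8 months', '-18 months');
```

2030-11-29

Adding +8 months to 2031-09-29 gives 2032-05-29.
Adding -18 months to 2032-05-29 gives 2030-11-29.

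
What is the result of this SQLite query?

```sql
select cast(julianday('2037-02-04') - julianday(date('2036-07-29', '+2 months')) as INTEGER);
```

Adding +2 months to 2036-07-29 gives 2036-09-29.
1 day remains in September 2036 after the 29th (30 − 29).
October 2036: 31 days.
November 2036: 30 days.
December 2036: 31 days.
January 2037: 31 days.
Then 4 days into February 2037.
Total: 1 + 31 + 30 + 31 + 31 + 4 = 128.

128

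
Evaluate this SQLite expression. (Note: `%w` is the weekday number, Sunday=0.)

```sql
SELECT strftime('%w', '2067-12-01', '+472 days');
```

First apply '+472 days': 2067-12-01 → 2069-03-17.
2069-03-17 is a Sunday; with Sunday=0 that is 0.

0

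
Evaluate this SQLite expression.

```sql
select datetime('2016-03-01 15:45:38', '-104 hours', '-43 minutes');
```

-104 hours from 2016-03-01 15:45:38 is 2016-02-26 07:45:38 (crosses midnight).
-43 minutes from 2016-02-26 07:45:38 is 2016-02-26 07:02:38.

2016-02-26 07:02:38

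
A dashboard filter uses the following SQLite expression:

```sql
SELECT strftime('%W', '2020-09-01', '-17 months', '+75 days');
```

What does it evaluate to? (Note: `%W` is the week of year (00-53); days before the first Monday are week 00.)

23

First apply '-17 months', '+75 days': 2020-09-01 → 2019-06-15.
2019-06-15 is a Saturday. SQLite's %W counts Mondays since the year started; the result is 23.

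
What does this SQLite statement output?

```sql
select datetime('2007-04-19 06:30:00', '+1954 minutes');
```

1954 minutes = 32h 34m; +1954 minutes from 2007-04-19 06:30:00 is 2007-04-20 15:04:00 (crosses midnight).

2007-04-20 15:04:00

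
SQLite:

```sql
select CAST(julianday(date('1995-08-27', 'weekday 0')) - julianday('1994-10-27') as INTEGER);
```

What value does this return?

`weekday 0` advances to the next Sunday; 1995-08-27 is already a Sunday, so it stays at 1995-08-27.
4 days remain in October 1994 after the 27th (31 − 27).
Full months from November 1994 through July 1995 contribute their day counts.
Then 27 days into August 1995.
Total: 4 + 30 + 31 + 31 + 28 + 31 + 30 + 31 + 30 + 31 + 27 = 304.

304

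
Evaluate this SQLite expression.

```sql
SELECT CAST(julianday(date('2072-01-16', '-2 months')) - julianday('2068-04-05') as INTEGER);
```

1320

Adding -2 months to 2072-01-16 gives 2071-11-16.
25 days remain in April 2068 after the 5th (30 − 5).
Full months from May 2068 through October 2071 contribute their day counts.
Then 16 days into November 2071.
Total: 25 + 31 + 30 + 31 + 31 + 30 + 31 + 30 + 31 + 31 + 28 + 31 + 30 + 31 + 30 + 31 + 31 + 30 + 31 + 30 + 31 + 31 + 28 + 31 + 30 + 31 + 30 + 31 + 31 + 30 + 31 + 30 + 31 + 31 + 28 + 31 + 30 + 31 + 30 + 31 + 31 + 30 + 31 + 16 = 1320.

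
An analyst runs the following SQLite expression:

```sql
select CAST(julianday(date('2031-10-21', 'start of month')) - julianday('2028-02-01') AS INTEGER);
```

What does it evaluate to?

`start of month` rewinds 2031-10-21 to 2031-10-01.
28 days remain in February 2028 after the 1st (29 − 1).
Full months from March 2028 through September 2031 contribute their day counts.
Then 1 day into October 2031.
Total: 28 + 31 + 30 + 31 + 30 + 31 + 31 + 30 + 31 + 30 + 31 + 31 + 28 + 31 + 30 + 31 + 30 + 31 + 31 + 30 + 31 + 30 + 31 + 31 + 28 + 31 + 30 + 31 + 30 + 31 + 31 + 30 + 31 + 30 + 31 + 31 + 28 + 31 + 30 + 31 + 30 + 31 + 31 + 30 + 1 = 1338.

1338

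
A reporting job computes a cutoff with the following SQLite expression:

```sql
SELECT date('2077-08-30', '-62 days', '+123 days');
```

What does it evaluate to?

Applying '-62 days' to 2077-08-30: counting 62 days back gives 2077-06-29.
Applying '+123 days' to 2077-06-29: counting 123 days forward gives 2077-10-30.

2077-10-30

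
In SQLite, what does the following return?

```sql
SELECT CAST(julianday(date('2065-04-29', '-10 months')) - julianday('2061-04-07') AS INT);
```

Adding -10 months to 2065-04-29 gives 2064-06-29.
23 days remain in April 2061 after the 7th (30 − 7).
Full months from May 2061 through May 2064 contribute their day counts.
Then 29 days into June 2064.
Total: 23 + 31 + 30 + 31 + 31 + 30 + 31 + 30 + 31 + 31 + 28 + 31 + 30 + 31 + 30 + 31 + 31 + 30 + 31 + 30 + 31 + 31 + 28 + 31 + 30 + 31 + 30 + 31 + 31 + 30 + 31 + 30 + 31 + 31 + 29 + 31 + 30 + 31 + 29 = 1179.

1179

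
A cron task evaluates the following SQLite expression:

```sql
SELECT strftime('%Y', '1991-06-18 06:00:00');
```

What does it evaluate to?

1991

`%Y` extracts the 4-digit year: 1991.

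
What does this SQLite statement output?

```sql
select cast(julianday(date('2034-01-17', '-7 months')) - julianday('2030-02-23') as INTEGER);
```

Adding -7 months to 2034-01-17 gives 2033-06-17.
5 days remain in February 2030 after the 23rd (28 − 23).
Full months from March 2030 through May 2033 contribute their day counts.
Then 17 days into June 2033.
Total: 5 + 31 + 30 + 31 + 30 + 31 + 31 + 30 + 31 + 30 + 31 + 31 + 28 + 31 + 30 + 31 + 30 + 31 + 31 + 30 + 31 + 30 + 31 + 31 + 29 + 31 + 30 + 31 + 30 + 31 + 31 + 30 + 31 + 30 + 31 + 31 + 28 + 31 + 30 + 31 + 17 = 1210.

1210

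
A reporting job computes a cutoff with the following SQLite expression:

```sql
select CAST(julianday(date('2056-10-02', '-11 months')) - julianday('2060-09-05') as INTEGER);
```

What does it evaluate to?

-1769

Adding -11 months to 2056-10-02 gives 2055-11-02.
28 days remain in November 2055 after the 2nd (30 − 2).
Full months from December 2055 through August 2060 contribute their day counts.
Then 5 days into September 2060.
Total: 28 + 31 + 31 + 29 + 31 + 30 + 31 + 30 + 31 + 31 + 30 + 31 + 30 + 31 + 31 + 28 + 31 + 30 + 31 + 30 + 31 + 31 + 30 + 31 + 30 + 31 + 31 + 28 + 31 + 30 + 31 + 30 + 31 + 31 + 30 + 31 + 30 + 31 + 31 + 28 + 31 + 30 + 31 + 30 + 31 + 31 + 30 + 31 + 30 + 31 + 31 + 29 + 31 + 30 + 31 + 30 + 31 + 31 + 5 = 1769.
The subtraction is earlier − later, so the result is −1769 → -1769.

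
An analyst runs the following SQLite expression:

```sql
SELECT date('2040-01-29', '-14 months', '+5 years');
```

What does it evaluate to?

Adding -14 months to 2040-01-29 gives 2038-11-29.
Adding +5 years to 2038-11-29 gives 2043-11-29.

2043-11-29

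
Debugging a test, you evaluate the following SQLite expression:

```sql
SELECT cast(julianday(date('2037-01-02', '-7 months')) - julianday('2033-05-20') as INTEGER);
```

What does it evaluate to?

1109

Adding -7 months to 2037-01-02 gives 2036-06-02.
11 days remain in May 2033 after the 20th (31 − 20).
Full months from June 2033 through May 2036 contribute their day counts.
Then 2 days into June 2036.
Total: 11 + 30 + 31 + 31 + 30 + 31 + 30 + 31 + 31 + 28 + 31 + 30 + 31 + 30 + 31 + 31 + 30 + 31 + 30 + 31 + 31 + 28 + 31 + 30 + 31 + 30 + 31 + 31 + 30 + 31 + 30 + 31 + 31 + 29 + 31 + 30 + 31 + 2 = 1109.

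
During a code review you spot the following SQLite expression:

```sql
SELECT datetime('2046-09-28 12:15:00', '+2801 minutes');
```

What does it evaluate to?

2801 minutes = 46h 41m; +2801 minutes from 2046-09-28 12:15:00 is 2046-09-30 10:56:00 (crosses midnight).

2046-09-30 10:56:00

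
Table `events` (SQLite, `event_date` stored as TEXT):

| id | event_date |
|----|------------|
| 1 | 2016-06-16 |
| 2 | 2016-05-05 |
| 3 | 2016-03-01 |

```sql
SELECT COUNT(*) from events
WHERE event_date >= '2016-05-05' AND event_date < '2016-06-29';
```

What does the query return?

Rows in [2016-05-05, 2016-06-29): 2016-06-16, 2016-05-05 → 2 rows.

2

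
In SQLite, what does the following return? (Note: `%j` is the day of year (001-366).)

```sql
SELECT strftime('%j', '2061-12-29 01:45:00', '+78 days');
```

First apply '+78 days': 2061-12-29 01:45:00 → 2062-03-17 01:45:00.
Day-of-year for 2062-03-17: days since 2062-01-01 inclusive = 76, zero-padded to 076.

076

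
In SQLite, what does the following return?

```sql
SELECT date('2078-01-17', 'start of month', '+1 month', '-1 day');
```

`start of month` rewinds 2078-01-17 to 2078-01-01.
Adding +1 month to 2078-01-01 gives 2078-02-01.
Going back 1 day from 2078-02-01 reaches 2078-01-31 (last day of January, 31 days).

2078-01-31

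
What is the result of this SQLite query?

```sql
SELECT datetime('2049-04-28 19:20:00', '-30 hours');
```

-30 hours from 2049-04-28 19:20:00 is 2049-04-27 13:20:00 (crosses midnight).

2049-04-27 13:20:00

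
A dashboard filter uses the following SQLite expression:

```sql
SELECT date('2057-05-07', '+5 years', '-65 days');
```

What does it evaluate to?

2062-03-03

Adding +5 years to 2057-05-07 gives 2062-05-07.
Applying '-65 days' to 2062-05-07: counting 65 days back gives 2062-03-03.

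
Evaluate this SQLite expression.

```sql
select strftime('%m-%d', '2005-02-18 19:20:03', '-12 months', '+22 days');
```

03-11

First apply '-12 months', '+22 days': 2005-02-18 19:20:03 → 2004-03-11 19:20:03.
`%m-%d` extracts the month-day: 03-11.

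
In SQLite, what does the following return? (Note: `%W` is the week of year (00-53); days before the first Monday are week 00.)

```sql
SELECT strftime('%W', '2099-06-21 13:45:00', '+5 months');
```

First apply '+5 months': 2099-06-21 13:45:00 → 2099-11-21 13:45:00.
2099-11-21 is a Saturday. SQLite's %W counts Mondays since the year started; the result is 46.

46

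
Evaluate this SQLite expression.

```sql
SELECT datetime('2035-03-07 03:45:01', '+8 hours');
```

2035-03-07 11:45:01

+8 hours from 2035-03-07 03:45:01 is 2035-03-07 11:45:01.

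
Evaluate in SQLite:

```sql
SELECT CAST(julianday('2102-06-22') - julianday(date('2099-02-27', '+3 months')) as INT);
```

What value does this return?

1121

Adding +3 months to 2099-02-27 gives 2099-05-27.
4 days remain in May 2099 after the 27th (31 − 27).
Full months from June 2099 through May 2102 contribute their day counts.
Then 22 days into June 2102.
Total: 4 + 30 + 31 + 31 + 30 + 31 + 30 + 31 + 31 + 28 + 31 + 30 + 31 + 30 + 31 + 31 + 30 + 31 + 30 + 31 + 31 + 28 + 31 + 30 + 31 + 30 + 31 + 31 + 30 + 31 + 30 + 31 + 31 + 28 + 31 + 30 + 31 + 22 = 1121.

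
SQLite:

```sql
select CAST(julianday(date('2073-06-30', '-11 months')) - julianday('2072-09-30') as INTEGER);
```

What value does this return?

Adding -11 months to 2073-06-30 gives 2072-07-30.
1 day remains in July 2072 after the 30th (31 − 30).
August 2072: 31 days.
Then 30 days into September 2072.
Total: 1 + 31 + 30 = 62.
The subtraction is earlier − later, so the result is −62 → -62.

-62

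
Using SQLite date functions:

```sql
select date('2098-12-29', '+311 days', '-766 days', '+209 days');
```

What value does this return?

2098-04-27

Applying '+311 days' to 2098-12-29: counting 311 days forward gives 2099-11-05.
Applying '-766 days' to 2099-11-05: counting 766 days back gives 2097-09-30.
Applying '+209 days' to 2097-09-30: counting 209 days forward gives 2098-04-27.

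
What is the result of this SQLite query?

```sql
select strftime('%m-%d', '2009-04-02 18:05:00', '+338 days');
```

03-06

First apply '+338 days': 2009-04-02 18:05:00 → 2010-03-06 18:05:00.
`%m-%d` extracts the month-day: 03-06.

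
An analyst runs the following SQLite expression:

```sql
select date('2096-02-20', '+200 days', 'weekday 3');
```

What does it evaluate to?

Applying '+200 days' to 2096-02-20: counting 200 days forward gives 2096-09-07.
`weekday 3` advances to the next Wednesday; 2096-09-07 is a Friday, so it moves forward to 2096-09-12.

2096-09-12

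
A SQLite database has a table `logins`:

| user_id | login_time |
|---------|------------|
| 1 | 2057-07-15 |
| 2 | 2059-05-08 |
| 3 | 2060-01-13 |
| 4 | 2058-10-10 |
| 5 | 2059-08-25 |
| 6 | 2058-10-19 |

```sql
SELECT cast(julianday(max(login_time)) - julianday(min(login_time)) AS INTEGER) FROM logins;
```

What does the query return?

MIN = 2057-07-15, MAX = 2060-01-13.
16 days remain in July 2057 after the 15th (31 − 15).
Full months from August 2057 through December 2059 contribute their day counts.
Then 13 days into January 2060.
Total: 16 + 31 + 30 + 31 + 30 + 31 + 31 + 28 + 31 + 30 + 31 + 30 + 31 + 31 + 30 + 31 + 30 + 31 + 31 + 28 + 31 + 30 + 31 + 30 + 31 + 31 + 30 + 31 + 30 + 31 + 13 = 912.

912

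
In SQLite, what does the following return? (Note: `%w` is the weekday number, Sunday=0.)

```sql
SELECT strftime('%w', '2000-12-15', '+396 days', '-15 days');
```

1

First apply '+396 days', '-15 days': 2000-12-15 → 2001-12-31.
2001-12-31 is a Monday; with Sunday=0 that is 1.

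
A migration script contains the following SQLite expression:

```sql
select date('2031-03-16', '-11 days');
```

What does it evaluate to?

Going back 11 days within March lands on 2031-03-05.

2031-03-05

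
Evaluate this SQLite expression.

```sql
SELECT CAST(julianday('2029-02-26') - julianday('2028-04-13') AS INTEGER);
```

319

17 days remain in April 2028 after the 13th (30 − 13).
Full months from May 2028 through January 2029 contribute their day counts.
Then 26 days into February 2029.
Total: 17 + 31 + 30 + 31 + 31 + 30 + 31 + 30 + 31 + 31 + 26 = 319.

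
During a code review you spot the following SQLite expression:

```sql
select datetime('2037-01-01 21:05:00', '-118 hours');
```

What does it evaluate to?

2036-12-27 23:05:00

-118 hours from 2037-01-01 21:05:00 is 2036-12-27 23:05:00 (crosses midnight).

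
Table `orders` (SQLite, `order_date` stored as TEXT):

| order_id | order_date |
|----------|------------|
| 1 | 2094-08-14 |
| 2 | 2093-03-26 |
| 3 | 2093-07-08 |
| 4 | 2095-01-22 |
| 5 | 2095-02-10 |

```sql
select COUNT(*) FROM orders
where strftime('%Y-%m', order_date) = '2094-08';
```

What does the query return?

1

Rows with year-month 2094-08: 2094-08-14 → 1.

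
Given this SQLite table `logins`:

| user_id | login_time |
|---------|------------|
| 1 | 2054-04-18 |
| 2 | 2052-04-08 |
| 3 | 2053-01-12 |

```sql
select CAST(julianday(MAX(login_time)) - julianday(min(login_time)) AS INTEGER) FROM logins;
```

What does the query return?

740

MIN = 2052-04-08, MAX = 2054-04-18.
22 days remain in April 2052 after the 8th (30 − 8).
Full months from May 2052 through March 2054 contribute their day counts.
Then 18 days into April 2054.
Total: 22 + 31 + 30 + 31 + 31 + 30 + 31 + 30 + 31 + 31 + 28 + 31 + 30 + 31 + 30 + 31 + 31 + 30 + 31 + 30 + 31 + 31 + 28 + 31 + 18 = 740.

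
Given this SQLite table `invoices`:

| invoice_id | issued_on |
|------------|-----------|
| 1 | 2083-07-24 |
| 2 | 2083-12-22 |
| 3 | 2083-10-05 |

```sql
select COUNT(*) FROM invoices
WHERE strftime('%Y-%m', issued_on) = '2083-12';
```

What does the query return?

1

Rows with year-month 2083-12: 2083-12-22 → 1.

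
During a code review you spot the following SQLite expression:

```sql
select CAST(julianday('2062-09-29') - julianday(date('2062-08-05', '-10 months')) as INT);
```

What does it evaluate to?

359

Adding -10 months to 2062-08-05 gives 2061-10-05.
26 days remain in October 2061 after the 5th (31 − 5).
Full months from November 2061 through August 2062 contribute their day counts.
Then 29 days into September 2062.
Total: 26 + 30 + 31 + 31 + 28 + 31 + 30 + 31 + 30 + 31 + 31 + 29 = 359.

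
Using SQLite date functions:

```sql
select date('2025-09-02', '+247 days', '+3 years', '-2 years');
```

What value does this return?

2027-05-07

Applying '+247 days' to 2025-09-02: counting 247 days forward gives 2026-05-07.
Adding +3 years to 2026-05-07 gives 2029-05-07.
Adding -2 years to 2029-05-07 gives 2027-05-07.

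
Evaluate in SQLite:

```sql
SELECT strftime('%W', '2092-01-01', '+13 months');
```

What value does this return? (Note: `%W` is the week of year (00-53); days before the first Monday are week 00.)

04

First apply '+13 months': 2092-01-01 → 2093-02-01.
2093-02-01 is a Sunday. SQLite's %W counts Mondays since the year started; the result is 04.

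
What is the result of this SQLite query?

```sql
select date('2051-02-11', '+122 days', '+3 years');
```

2054-06-13

Applying '+122 days' to 2051-02-11: counting 122 days forward gives 2051-06-13.
Adding +3 years to 2051-06-13 gives 2054-06-13.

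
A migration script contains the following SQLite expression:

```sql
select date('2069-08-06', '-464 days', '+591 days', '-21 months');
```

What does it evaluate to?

Applying '-464 days' to 2069-08-06: counting 464 days back gives 2068-04-29.
Applying '+591 days' to 2068-04-29: counting 591 days forward gives 2069-12-11.
Adding -21 months to 2069-12-11 gives 2068-03-11.

2068-03-11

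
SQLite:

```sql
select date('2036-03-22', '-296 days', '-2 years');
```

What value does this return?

Applying '-296 days' to 2036-03-22: counting 296 days back gives 2035-05-31.
Adding -2 years to 2035-05-31 gives 2033-05-31.

2033-05-31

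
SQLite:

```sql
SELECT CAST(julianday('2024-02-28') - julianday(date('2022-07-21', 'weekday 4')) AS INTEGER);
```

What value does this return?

587

`weekday 4` advances to the next Thursday; 2022-07-21 is already a Thursday, so it stays at 2022-07-21.
10 days remain in July 2022 after the 21st (31 − 21).
Full months from August 2022 through January 2024 contribute their day counts.
Then 28 days into February 2024.
Total: 10 + 31 + 30 + 31 + 30 + 31 + 31 + 28 + 31 + 30 + 31 + 30 + 31 + 31 + 30 + 31 + 30 + 31 + 31 + 28 = 587.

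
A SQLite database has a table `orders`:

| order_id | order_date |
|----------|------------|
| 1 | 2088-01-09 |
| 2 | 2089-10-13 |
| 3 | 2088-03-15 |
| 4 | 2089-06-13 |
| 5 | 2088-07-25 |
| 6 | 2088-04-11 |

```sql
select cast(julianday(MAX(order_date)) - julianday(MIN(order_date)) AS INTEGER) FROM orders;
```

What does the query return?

643

MIN = 2088-01-09, MAX = 2089-10-13.
22 days remain in January 2088 after the 9th (31 − 9).
Full months from February 2088 through September 2089 contribute their day counts.
Then 13 days into October 2089.
Total: 22 + 29 + 31 + 30 + 31 + 30 + 31 + 31 + 30 + 31 + 30 + 31 + 31 + 28 + 31 + 30 + 31 + 30 + 31 + 31 + 30 + 13 = 643.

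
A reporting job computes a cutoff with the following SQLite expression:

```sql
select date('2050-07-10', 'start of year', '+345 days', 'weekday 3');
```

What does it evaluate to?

`start of year` rewinds 2050-07-10 to 2050-01-01.
Applying '+345 days' to 2050-01-01: counting 345 days forward gives 2050-12-12.
`weekday 3` advances to the next Wednesday; 2050-12-12 is a Monday, so it moves forward to 2050-12-14.

2050-12-14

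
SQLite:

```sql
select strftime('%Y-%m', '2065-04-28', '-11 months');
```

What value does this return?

2064-05

First apply '-11 months': 2065-04-28 → 2064-05-28.
`%Y-%m` extracts the year-month: 2064-05.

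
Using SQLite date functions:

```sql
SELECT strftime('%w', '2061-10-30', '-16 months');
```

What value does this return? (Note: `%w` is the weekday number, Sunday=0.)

3

First apply '-16 months': 2061-10-30 → 2060-06-30.
2060-06-30 is a Wednesday; with Sunday=0 that is 3.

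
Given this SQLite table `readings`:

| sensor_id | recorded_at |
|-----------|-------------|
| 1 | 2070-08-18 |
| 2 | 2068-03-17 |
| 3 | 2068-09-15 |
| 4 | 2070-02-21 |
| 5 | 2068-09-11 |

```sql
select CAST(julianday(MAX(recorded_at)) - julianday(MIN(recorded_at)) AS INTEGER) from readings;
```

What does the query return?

884

MIN = 2068-03-17, MAX = 2070-08-18.
14 days remain in March 2068 after the 17th (31 − 17).
Full months from April 2068 through July 2070 contribute their day counts.
Then 18 days into August 2070.
Total: 14 + 30 + 31 + 30 + 31 + 31 + 30 + 31 + 30 + 31 + 31 + 28 + 31 + 30 + 31 + 30 + 31 + 31 + 30 + 31 + 30 + 31 + 31 + 28 + 31 + 30 + 31 + 30 + 31 + 18 = 884.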